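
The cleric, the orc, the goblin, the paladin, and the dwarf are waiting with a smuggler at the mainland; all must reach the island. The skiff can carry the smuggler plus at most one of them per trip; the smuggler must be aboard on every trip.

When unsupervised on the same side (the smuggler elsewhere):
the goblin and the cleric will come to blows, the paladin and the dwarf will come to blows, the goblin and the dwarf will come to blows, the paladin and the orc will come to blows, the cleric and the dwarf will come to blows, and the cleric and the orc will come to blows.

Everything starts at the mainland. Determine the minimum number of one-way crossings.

Whatever the first load, the items left behind include a forbidden pair without the smuggler. No opening move is safe, so no plan exists.

impossible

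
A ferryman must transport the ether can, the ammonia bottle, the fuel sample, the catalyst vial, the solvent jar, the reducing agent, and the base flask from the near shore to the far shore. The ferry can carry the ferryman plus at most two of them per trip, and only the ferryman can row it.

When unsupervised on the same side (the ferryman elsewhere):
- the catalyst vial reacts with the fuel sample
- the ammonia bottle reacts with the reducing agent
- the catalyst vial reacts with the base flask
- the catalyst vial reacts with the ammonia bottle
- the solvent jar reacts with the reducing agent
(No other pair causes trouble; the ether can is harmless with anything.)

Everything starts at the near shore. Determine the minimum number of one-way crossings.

9

Counting alone: the ferryman can take at most 2 across per trip to the far shore, so moving all 7 needs at least 4 loaded trips out, with a return between consecutive ones — at least 7 crossings.
The safety rule pushes this higher. Following every safe sequence of crossings, the most of the 7 that can be at the far shore as the ferry arrives there on crossing 7 is 6 — never all 7.
So no plan with fewer than 9 crossings exists, and this one achieves 9:
1. Ferryman goes to the far shore with the catalyst vial and the reducing agent.
2. Ferryman goes back to the near shore alone.
3. Ferryman goes to the far shore with the ether can.
4. Ferryman goes back to the near shore alone.
5. Ferryman goes to the far shore with the ammonia bottle and the fuel sample.
6. Ferryman goes back to the near shore with the catalyst vial and the reducing agent.
7. Ferryman goes to the far shore with the base flask and the solvent jar.
8. Ferryman goes back to the near shore alone.
9. Ferryman goes to the far shore with the catalyst vial and the reducing agent.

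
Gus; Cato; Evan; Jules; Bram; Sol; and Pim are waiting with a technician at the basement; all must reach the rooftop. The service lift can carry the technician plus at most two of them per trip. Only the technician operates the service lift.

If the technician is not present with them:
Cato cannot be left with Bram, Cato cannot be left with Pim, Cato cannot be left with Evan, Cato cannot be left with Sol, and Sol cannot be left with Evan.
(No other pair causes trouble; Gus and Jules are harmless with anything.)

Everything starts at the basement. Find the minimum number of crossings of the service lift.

11

Counting alone: the technician can take at most 2 across per trip to the rooftop, so moving all 7 needs at least 4 loaded trips out, with a return between consecutive ones — at least 7 crossings.
The safety rule pushes this higher. Following every safe sequence of crossings, the most of the 7 that can be at the rooftop as the service lift arrives there on crossings 7, 9 is 5, 6 respectively — never all 7.
So no plan with fewer than 11 crossings exists, and this one achieves 11:
1. Technician goes to the rooftop with Cato and Evan.  [the basement: Bram, Gus, Jules, Pim, Sol | the rooftop: Cato, Evan]
2. Technician goes back to the basement with Cato.  [the basement: Bram, Cato, Gus, Jules, Pim, Sol | the rooftop: Evan]
3. Technician goes to the rooftop with Cato and Gus.  [the basement: Bram, Jules, Pim, Sol | the rooftop: Cato, Evan, Gus]
4. Technician goes back to the basement with Cato.  [the basement: Bram, Cato, Jules, Pim, Sol | the rooftop: Evan, Gus]
5. Technician goes to the rooftop with Cato and Jules.  [the basement: Bram, Pim, Sol | the rooftop: Cato, Evan, Gus, Jules]
6. Technician goes back to the basement with Cato.  [the basement: Bram, Cato, Pim, Sol | the rooftop: Evan, Gus, Jules]
7. Technician goes to the rooftop with Bram and Cato.  [the basement: Pim, Sol | the rooftop: Bram, Cato, Evan, Gus, Jules]
8. Technician goes back to the basement with Cato.  [the basement: Cato, Pim, Sol | the rooftop: Bram, Evan, Gus, Jules]
9. Technician goes to the rooftop with Cato and Pim.  [the basement: Sol | the rooftop: Bram, Cato, Evan, Gus, Jules, Pim]
10. Technician goes back to the basement with Cato.  [the basement: Cato, Sol | the rooftop: Bram, Evan, Gus, Jules, Pim]
11. Technician goes to the rooftop with Cato and Sol.  [the basement: — | the rooftop: Bram, Cato, Evan, Gus, Jules, Pim, Sol]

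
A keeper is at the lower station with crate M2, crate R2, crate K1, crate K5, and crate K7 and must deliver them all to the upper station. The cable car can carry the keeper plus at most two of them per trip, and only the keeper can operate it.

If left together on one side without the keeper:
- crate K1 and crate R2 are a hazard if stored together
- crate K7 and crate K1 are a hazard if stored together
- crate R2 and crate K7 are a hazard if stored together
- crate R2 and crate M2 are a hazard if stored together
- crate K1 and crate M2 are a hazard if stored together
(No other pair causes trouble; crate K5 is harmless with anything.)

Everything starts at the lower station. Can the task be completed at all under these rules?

1. Keeper goes to the upper station with crate K1 and crate R2.  [the lower station: crate K5, crate K7, crate M2 | the upper station: crate K1, crate R2]
2. Keeper goes back to the lower station with crate R2.  [the lower station: crate K5, crate K7, crate M2, crate R2 | the upper station: crate K1]
3. Keeper goes to the upper station with crate K7 and crate M2.  [the lower station: crate K5, crate R2 | the upper station: crate K1, crate K7, crate M2]
4. Keeper goes back to the lower station with crate K1.  [the lower station: crate K1, crate K5, crate R2 | the upper station: crate K7, crate M2]
5. Keeper goes to the upper station with crate K5 and crate R2.  [the lower station: crate K1 | the upper station: crate K5, crate K7, crate M2, crate R2]
6. Keeper goes back to the lower station with crate R2.  [the lower station: crate K1, crate R2 | the upper station: crate K5, crate K7, crate M2]
7. Keeper goes to the upper station with crate K1 and crate R2.  [the lower station: — | the upper station: crate K1, crate K5, crate K7, crate M2, crate R2]

Yes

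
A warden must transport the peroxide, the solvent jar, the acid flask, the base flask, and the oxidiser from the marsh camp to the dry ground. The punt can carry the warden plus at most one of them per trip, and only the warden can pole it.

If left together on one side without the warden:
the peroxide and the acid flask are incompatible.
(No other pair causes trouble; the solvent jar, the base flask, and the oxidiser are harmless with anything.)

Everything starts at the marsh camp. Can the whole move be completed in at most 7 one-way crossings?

Counting alone: the warden can take at most 1 across per trip to the dry ground, so moving all 5 needs at least 5 loaded trips out, with a return between consecutive ones — at least 9 crossings.
Since 7 < 9, 7 crossings cannot be enough. (The shortest complete plan in fact takes 9:)
1. Warden goes to the dry ground with the peroxide.  [the marsh camp: the acid flask, the base flask, the oxidiser, the solvent jar | the dry ground: the peroxide]
2. Warden goes back to the marsh camp alone.  [the marsh camp: the acid flask, the base flask, the oxidiser, the solvent jar | the dry ground: the peroxide]
3. Warden goes to the dry ground with the solvent jar.  [the marsh camp: the acid flask, the base flask, the oxidiser | the dry ground: the peroxide, the solvent jar]
4. Warden goes back to the marsh camp alone.  [the marsh camp: the acid flask, the base flask, the oxidiser | the dry ground: the peroxide, the solvent jar]
5. Warden goes to the dry ground with the base flask.  [the marsh camp: the acid flask, the oxidiser | the dry ground: the base flask, the peroxide, the solvent jar]
6. Warden goes back to the marsh camp alone.  [the marsh camp: the acid flask, the oxidiser | the dry ground: the base flask, the peroxide, the solvent jar]
7. Warden goes to the dry ground with the oxidiser.  [the marsh camp: the acid flask | the dry ground: the base flask, the oxidiser, the peroxide, the solvent jar]
8. Warden goes back to the marsh camp alone.  [the marsh camp: the acid flask | the dry ground: the base flask, the oxidiser, the peroxide, the solvent jar]
9. Warden goes to the dry ground with the acid flask.  [the marsh camp: — | the dry ground: the acid flask, the base flask, the oxidiser, the peroxide, the solvent jar]

No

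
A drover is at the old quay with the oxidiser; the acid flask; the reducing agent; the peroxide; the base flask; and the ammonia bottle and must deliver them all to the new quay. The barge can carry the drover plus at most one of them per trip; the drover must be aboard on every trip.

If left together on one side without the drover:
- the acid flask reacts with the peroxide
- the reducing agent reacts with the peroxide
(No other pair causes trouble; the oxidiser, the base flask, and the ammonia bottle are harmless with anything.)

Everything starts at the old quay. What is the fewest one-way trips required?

Counting alone: the drover can take at most 1 across per trip to the new quay, so moving all 6 needs at least 6 loaded trips out, with a return between consecutive ones — at least 11 crossings.
The safety rule pushes this higher. Following every safe sequence of crossings, the most of the 6 that can be at the new quay as the barge arrives there on crossing 11 is 5 — never all 6.
So no plan with fewer than 13 crossings exists, and this one achieves 13:
1. Drover goes to the new quay with the peroxide.
2. Drover goes back to the old quay alone.
3. Drover goes to the new quay with the oxidiser.
4. Drover goes back to the old quay alone.
5. Drover goes to the new quay with the acid flask.
6. Drover goes back to the old quay with the peroxide.
7. Drover goes to the new quay with the reducing agent.
8. Drover goes back to the old quay alone.
9. Drover goes to the new quay with the base flask.
10. Drover goes back to the old quay alone.
11. Drover goes to the new quay with the ammonia bottle.
12. Drover goes back to the old quay alone.
13. Drover goes to the new quay with the peroxide.

13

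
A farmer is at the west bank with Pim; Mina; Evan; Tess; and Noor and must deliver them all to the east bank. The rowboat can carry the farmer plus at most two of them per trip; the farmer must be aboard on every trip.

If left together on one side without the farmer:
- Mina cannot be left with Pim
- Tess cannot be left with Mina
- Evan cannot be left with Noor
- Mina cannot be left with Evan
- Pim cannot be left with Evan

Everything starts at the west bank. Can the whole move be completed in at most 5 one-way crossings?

No

Counting alone: the farmer can take at most 2 across per trip to the east bank, so moving all 5 needs at least 3 loaded trips out, with a return between consecutive ones — at least 5 crossings.
The safety rule pushes this higher. Following every safe sequence of crossings, the most of the 5 that can be at the east bank as the rowboat arrives there on crossing 5 is 4 — never all 5.
So the move cannot be finished within 5 crossings. (The shortest complete plan takes 7:)
1. Farmer goes to the east bank with Evan and Mina.  [the west bank: Noor, Pim, Tess | the east bank: Evan, Mina]
2. Farmer goes back to the west bank with Mina.  [the west bank: Mina, Noor, Pim, Tess | the east bank: Evan]
3. Farmer goes to the east bank with Pim and Tess.  [the west bank: Mina, Noor | the east bank: Evan, Pim, Tess]
4. Farmer goes back to the west bank with Pim.  [the west bank: Mina, Noor, Pim | the east bank: Evan, Tess]
5. Farmer goes to the east bank with Noor and Pim.  [the west bank: Mina | the east bank: Evan, Noor, Pim, Tess]
6. Farmer goes back to the west bank with Evan.  [the west bank: Evan, Mina | the east bank: Noor, Pim, Tess]
7. Farmer goes to the east bank with Evan and Mina.  [the west bank: — | the east bank: Evan, Mina, Noor, Pim, Tess]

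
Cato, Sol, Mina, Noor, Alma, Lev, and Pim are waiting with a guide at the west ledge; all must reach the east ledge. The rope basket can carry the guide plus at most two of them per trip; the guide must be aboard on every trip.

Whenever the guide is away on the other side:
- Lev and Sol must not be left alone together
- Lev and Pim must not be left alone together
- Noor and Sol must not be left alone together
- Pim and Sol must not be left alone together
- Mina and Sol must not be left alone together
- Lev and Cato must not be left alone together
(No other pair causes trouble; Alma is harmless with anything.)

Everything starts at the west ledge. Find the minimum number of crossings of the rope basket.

11

Counting alone: the guide can take at most 2 across per trip to the east ledge, so moving all 7 needs at least 4 loaded trips out, with a return between consecutive ones — at least 7 crossings.
The safety rule pushes this higher. Following every safe sequence of crossings, the most of the 7 that can be at the east ledge as the rope basket arrives there on crossings 7, 9 is 5, 6 respectively — never all 7.
So no plan with fewer than 11 crossings exists, and this one achieves 11:
1. Guide goes to the east ledge with Lev and Sol.  [the west ledge: Alma, Cato, Mina, Noor, Pim | the east ledge: Lev, Sol]
2. Guide goes back to the west ledge with Sol.  [the west ledge: Alma, Cato, Mina, Noor, Pim, Sol | the east ledge: Lev]
3. Guide goes to the east ledge with Cato and Sol.  [the west ledge: Alma, Mina, Noor, Pim | the east ledge: Cato, Lev, Sol]
4. Guide goes back to the west ledge with Lev.  [the west ledge: Alma, Lev, Mina, Noor, Pim | the east ledge: Cato, Sol]
5. Guide goes to the east ledge with Mina and Pim.  [the west ledge: Alma, Lev, Noor | the east ledge: Cato, Mina, Pim, Sol]
6. Guide goes back to the west ledge with Sol.  [the west ledge: Alma, Lev, Noor, Sol | the east ledge: Cato, Mina, Pim]
7. Guide goes to the east ledge with Noor and Sol.  [the west ledge: Alma, Lev | the east ledge: Cato, Mina, Noor, Pim, Sol]
8. Guide goes back to the west ledge with Sol.  [the west ledge: Alma, Lev, Sol | the east ledge: Cato, Mina, Noor, Pim]
9. Guide goes to the east ledge with Alma and Sol.  [the west ledge: Lev | the east ledge: Alma, Cato, Mina, Noor, Pim, Sol]
10. Guide goes back to the west ledge with Sol.  [the west ledge: Lev, Sol | the east ledge: Alma, Cato, Mina, Noor, Pim]
11. Guide goes to the east ledge with Lev and Sol.  [the west ledge: — | the east ledge: Alma, Cato, Lev, Mina, Noor, Pim, Sol]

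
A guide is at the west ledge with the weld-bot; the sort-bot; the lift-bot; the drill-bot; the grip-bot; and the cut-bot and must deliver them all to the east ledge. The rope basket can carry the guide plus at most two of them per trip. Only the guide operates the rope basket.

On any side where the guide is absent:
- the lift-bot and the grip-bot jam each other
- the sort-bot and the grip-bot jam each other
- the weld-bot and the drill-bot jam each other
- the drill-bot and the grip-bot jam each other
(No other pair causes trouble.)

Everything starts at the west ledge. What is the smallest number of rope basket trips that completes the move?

Counting alone: the guide can take at most 2 across per trip to the east ledge, so moving all 6 needs at least 3 loaded trips out, with a return between consecutive ones — at least 5 crossings.
The safety rule pushes this higher. Following every safe sequence of crossings, the most of the 6 that can be at the east ledge as the rope basket arrives there on crossing 5 is 5 — never all 6.
So no plan with fewer than 7 crossings exists, and this one achieves 7:
1. Guide goes to the east ledge with the grip-bot and the weld-bot.  [the west ledge: the cut-bot, the drill-bot, the lift-bot, the sort-bot | the east ledge: the grip-bot, the weld-bot]
2. Guide goes back to the west ledge alone.  [the west ledge: the cut-bot, the drill-bot, the lift-bot, the sort-bot | the east ledge: the grip-bot, the weld-bot]
3. Guide goes to the east ledge with the cut-bot.  [the west ledge: the drill-bot, the lift-bot, the sort-bot | the east ledge: the cut-bot, the grip-bot, the weld-bot]
4. Guide goes back to the west ledge alone.  [the west ledge: the drill-bot, the lift-bot, the sort-bot | the east ledge: the cut-bot, the grip-bot, the weld-bot]
5. Guide goes to the east ledge with the lift-bot and the sort-bot.  [the west ledge: the drill-bot | the east ledge: the cut-bot, the grip-bot, the lift-bot, the sort-bot, the weld-bot]
6. Guide goes back to the west ledge with the grip-bot.  [the west ledge: the drill-bot, the grip-bot | the east ledge: the cut-bot, the lift-bot, the sort-bot, the weld-bot]
7. Guide goes to the east ledge with the drill-bot and the grip-bot.  [the west ledge: — | the east ledge: the cut-bot, the drill-bot, the grip-bot, the lift-bot, the sort-bot, the weld-bot]

7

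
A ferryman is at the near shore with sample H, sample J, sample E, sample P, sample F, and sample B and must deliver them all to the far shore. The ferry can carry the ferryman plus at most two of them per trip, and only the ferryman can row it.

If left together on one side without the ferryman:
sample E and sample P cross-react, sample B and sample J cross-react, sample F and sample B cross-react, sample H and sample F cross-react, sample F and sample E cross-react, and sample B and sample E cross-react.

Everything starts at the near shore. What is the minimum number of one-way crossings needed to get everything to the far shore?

impossible

Whatever the first load, the items left behind include a forbidden pair without the ferryman. No opening move is safe, so no plan exists.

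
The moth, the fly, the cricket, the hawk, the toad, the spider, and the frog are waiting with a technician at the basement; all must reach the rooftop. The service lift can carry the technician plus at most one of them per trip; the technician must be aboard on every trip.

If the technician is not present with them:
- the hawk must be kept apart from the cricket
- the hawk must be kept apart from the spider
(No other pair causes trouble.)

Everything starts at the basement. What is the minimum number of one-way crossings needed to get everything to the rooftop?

15

Counting alone: the technician can take at most 1 across per trip to the rooftop, so moving all 7 needs at least 7 loaded trips out, with a return between consecutive ones — at least 13 crossings.
The safety rule pushes this higher. Following every safe sequence of crossings, the most of the 7 that can be at the rooftop as the service lift arrives there on crossing 13 is 6 — never all 7.
So no plan with fewer than 15 crossings exists, and this one achieves 15:
1. Technician goes to the rooftop with the hawk.  [the basement: the cricket, the fly, the frog, the moth, the spider, the toad | the rooftop: the hawk]
2. Technician goes back to the basement alone.  [the basement: the cricket, the fly, the frog, the moth, the spider, the toad | the rooftop: the hawk]
3. Technician goes to the rooftop with the moth.  [the basement: the cricket, the fly, the frog, the spider, the toad | the rooftop: the hawk, the moth]
4. Technician goes back to the basement alone.  [the basement: the cricket, the fly, the frog, the spider, the toad | the rooftop: the hawk, the moth]
5. Technician goes to the rooftop with the fly.  [the basement: the cricket, the frog, the spider, the toad | the rooftop: the fly, the hawk, the moth]
6. Technician goes back to the basement alone.  [the basement: the cricket, the frog, the spider, the toad | the rooftop: the fly, the hawk, the moth]
7. Technician goes to the rooftop with the cricket.  [the basement: the frog, the spider, the toad | the rooftop: the cricket, the fly, the hawk, the moth]
8. Technician goes back to the basement with the hawk.  [the basement: the frog, the hawk, the spider, the toad | the rooftop: the cricket, the fly, the moth]
9. Technician goes to the rooftop with the spider.  [the basement: the frog, the hawk, the toad | the rooftop: the cricket, the fly, the moth, the spider]
10. Technician goes back to the basement alone.  [the basement: the frog, the hawk, the toad | the rooftop: the cricket, the fly, the moth, the spider]
11. Technician goes to the rooftop with the toad.  [the basement: the frog, the hawk | the rooftop: the cricket, the fly, the moth, the spider, the toad]
12. Technician goes back to the basement alone.  [the basement: the frog, the hawk | the rooftop: the cricket, the fly, the moth, the spider, the toad]
13. Technician goes to the rooftop with the frog.  [the basement: the hawk | the rooftop: the cricket, the fly, the frog, the moth, the spider, the toad]
14. Technician goes back to the basement alone.  [the basement: the hawk | the rooftop: the cricket, the fly, the frog, the moth, the spider, the toad]
15. Technician goes to the rooftop with the hawk.  [the basement: — | the rooftop: the cricket, the fly, the frog, the hawk, the moth, the spider, the toad]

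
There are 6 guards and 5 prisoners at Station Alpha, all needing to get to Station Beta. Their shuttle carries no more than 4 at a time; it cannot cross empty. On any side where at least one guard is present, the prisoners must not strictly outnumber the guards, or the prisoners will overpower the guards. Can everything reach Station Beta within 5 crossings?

Counting alone: each trip to Station Beta takes at most 4 across and each return brings at least 1 back, so after t trips out (and t−1 returns) at most 4t − (t−1) of the 11 are across; that first reaches 11 at t = 4, so at least 7 crossings are needed.
Since 5 < 7, 5 crossings cannot be enough. (The shortest complete plan in fact takes 7:)
1. 2 prisoners → Station Beta.  (Station Alpha: 6G 3P; Station Beta: 0G 2P)
2. 1 prisoner ← Station Alpha.  (Station Alpha: 6G 4P; Station Beta: 0G 1P)
3. 4 prisoners → Station Beta.  (Station Alpha: 6G 0P; Station Beta: 0G 5P)
4. 1 prisoner ← Station Alpha.  (Station Alpha: 6G 1P; Station Beta: 0G 4P)
5. 4 guards → Station Beta.  (Station Alpha: 2G 1P; Station Beta: 4G 4P)
6. 1 prisoner ← Station Alpha.  (Station Alpha: 2G 2P; Station Beta: 4G 3P)
7. 2 guards and 2 prisoners → Station Beta.  (Station Alpha: 0G 0P; Station Beta: 6G 5P)

No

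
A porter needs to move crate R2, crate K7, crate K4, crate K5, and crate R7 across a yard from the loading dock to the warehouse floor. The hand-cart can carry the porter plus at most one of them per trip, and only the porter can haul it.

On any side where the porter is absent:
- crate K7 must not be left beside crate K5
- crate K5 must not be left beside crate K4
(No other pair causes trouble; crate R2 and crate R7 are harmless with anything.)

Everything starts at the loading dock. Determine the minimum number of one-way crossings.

11

Counting alone: the porter can take at most 1 across per trip to the warehouse floor, so moving all 5 needs at least 5 loaded trips out, with a return between consecutive ones — at least 9 crossings.
The safety rule pushes this higher. Following every safe sequence of crossings, the most of the 5 that can be at the warehouse floor as the hand-cart arrives there on crossing 9 is 4 — never all 5.
So no plan with fewer than 11 crossings exists, and this one achieves 11:
1. Porter goes to the warehouse floor with crate K5.  [the loading dock: crate K4, crate K7, crate R2, crate R7 | the warehouse floor: crate K5]
2. Porter goes back to the loading dock alone.  [the loading dock: crate K4, crate K7, crate R2, crate R7 | the warehouse floor: crate K5]
3. Porter goes to the warehouse floor with crate R2.  [the loading dock: crate K4, crate K7, crate R7 | the warehouse floor: crate K5, crate R2]
4. Porter goes back to the loading dock alone.  [the loading dock: crate K4, crate K7, crate R7 | the warehouse floor: crate K5, crate R2]
5. Porter goes to the warehouse floor with crate K7.  [the loading dock: crate K4, crate R7 | the warehouse floor: crate K5, crate K7, crate R2]
6. Porter goes back to the loading dock with crate K5.  [the loading dock: crate K4, crate K5, crate R7 | the warehouse floor: crate K7, crate R2]
7. Porter goes to the warehouse floor with crate K4.  [the loading dock: crate K5, crate R7 | the warehouse floor: crate K4, crate K7, crate R2]
8. Porter goes back to the loading dock alone.  [the loading dock: crate K5, crate R7 | the warehouse floor: crate K4, crate K7, crate R2]
9. Porter goes to the warehouse floor with crate R7.  [the loading dock: crate K5 | the warehouse floor: crate K4, crate K7, crate R2, crate R7]
10. Porter goes back to the loading dock alone.  [the loading dock: crate K5 | the warehouse floor: crate K4, crate K7, crate R2, crate R7]
11. Porter goes to the warehouse floor with crate K5.  [the loading dock: — | the warehouse floor: crate K4, crate K5, crate K7, crate R2, crate R7]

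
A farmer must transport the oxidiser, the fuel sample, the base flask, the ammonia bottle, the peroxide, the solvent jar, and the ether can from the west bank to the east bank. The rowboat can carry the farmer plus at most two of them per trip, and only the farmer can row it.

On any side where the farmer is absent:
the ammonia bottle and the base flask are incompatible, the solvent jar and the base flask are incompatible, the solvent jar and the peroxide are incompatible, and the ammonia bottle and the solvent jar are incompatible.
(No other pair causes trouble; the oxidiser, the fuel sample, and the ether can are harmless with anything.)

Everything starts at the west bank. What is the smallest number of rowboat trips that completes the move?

Counting alone: the farmer can take at most 2 across per trip to the east bank, so moving all 7 needs at least 4 loaded trips out, with a return between consecutive ones — at least 7 crossings.
The safety rule pushes this higher. Following every safe sequence of crossings, the most of the 7 that can be at the east bank as the rowboat arrives there on crossings 7, 9 is 5, 6 respectively — never all 7.
So no plan with fewer than 11 crossings exists, and this one achieves 11:
1. Farmer goes to the east bank with the base flask and the solvent jar.  [the west bank: the ammonia bottle, the ether can, the fuel sample, the oxidiser, the peroxide | the east bank: the base flask, the solvent jar]
2. Farmer goes back to the west bank with the base flask.  [the west bank: the ammonia bottle, the base flask, the ether can, the fuel sample, the oxidiser, the peroxide | the east bank: the solvent jar]
3. Farmer goes to the east bank with the base flask and the oxidiser.  [the west bank: the ammonia bottle, the ether can, the fuel sample, the peroxide | the east bank: the base flask, the oxidiser, the solvent jar]
4. Farmer goes back to the west bank with the base flask.  [the west bank: the ammonia bottle, the base flask, the ether can, the fuel sample, the peroxide | the east bank: the oxidiser, the solvent jar]
5. Farmer goes to the east bank with the base flask and the fuel sample.  [the west bank: the ammonia bottle, the ether can, the peroxide | the east bank: the base flask, the fuel sample, the oxidiser, the solvent jar]
6. Farmer goes back to the west bank with the base flask.  [the west bank: the ammonia bottle, the base flask, the ether can, the peroxide | the east bank: the fuel sample, the oxidiser, the solvent jar]
7. Farmer goes to the east bank with the base flask and the peroxide.  [the west bank: the ammonia bottle, the ether can | the east bank: the base flask, the fuel sample, the oxidiser, the peroxide, the solvent jar]
8. Farmer goes back to the west bank with the solvent jar.  [the west bank: the ammonia bottle, the ether can, the solvent jar | the east bank: the base flask, the fuel sample, the oxidiser, the peroxide]
9. Farmer goes to the east bank with the ammonia bottle and the ether can.  [the west bank: the solvent jar | the east bank: the ammonia bottle, the base flask, the ether can, the fuel sample, the oxidiser, the peroxide]
10. Farmer goes back to the west bank with the base flask.  [the west bank: the base flask, the solvent jar | the east bank: the ammonia bottle, the ether can, the fuel sample, the oxidiser, the peroxide]
11. Farmer goes to the east bank with the base flask and the solvent jar.  [the west bank: — | the east bank: the ammonia bottle, the base flask, the ether can, the fuel sample, the oxidiser, the peroxide, the solvent jar]

11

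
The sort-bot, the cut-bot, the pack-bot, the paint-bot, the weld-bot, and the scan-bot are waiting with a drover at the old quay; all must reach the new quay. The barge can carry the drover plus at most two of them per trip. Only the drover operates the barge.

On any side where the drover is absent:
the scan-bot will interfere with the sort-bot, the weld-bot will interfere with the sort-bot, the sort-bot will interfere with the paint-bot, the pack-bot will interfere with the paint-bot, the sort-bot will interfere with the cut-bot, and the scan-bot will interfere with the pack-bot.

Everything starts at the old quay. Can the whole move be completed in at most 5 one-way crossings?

Counting alone: the drover can take at most 2 across per trip to the new quay, so moving all 6 needs at least 3 loaded trips out, with a return between consecutive ones — at least 5 crossings.
The safety rule pushes this higher. Following every safe sequence of crossings, the most of the 6 that can be at the new quay as the barge arrives there on crossing 5 is 5 — never all 6.
So the move cannot be finished within 5 crossings. (The shortest complete plan takes 7:)
1. Drover goes to the new quay with the pack-bot and the sort-bot.
2. Drover goes back to the old quay alone.
3. Drover goes to the new quay with the cut-bot and the paint-bot.
4. Drover goes back to the old quay with the pack-bot and the sort-bot.
5. Drover goes to the new quay with the scan-bot and the weld-bot.
6. Drover goes back to the old quay alone.
7. Drover goes to the new quay with the pack-bot and the sort-bot.

No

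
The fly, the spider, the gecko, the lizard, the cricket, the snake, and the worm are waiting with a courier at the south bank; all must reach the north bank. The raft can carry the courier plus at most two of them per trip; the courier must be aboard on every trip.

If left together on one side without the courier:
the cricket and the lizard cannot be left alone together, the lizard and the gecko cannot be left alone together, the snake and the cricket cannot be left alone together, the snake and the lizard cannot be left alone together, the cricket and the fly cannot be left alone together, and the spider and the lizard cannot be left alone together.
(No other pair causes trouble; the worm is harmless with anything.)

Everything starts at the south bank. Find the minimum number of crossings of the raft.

11

Counting alone: the courier can take at most 2 across per trip to the north bank, so moving all 7 needs at least 4 loaded trips out, with a return between consecutive ones — at least 7 crossings.
The safety rule pushes this higher. Following every safe sequence of crossings, the most of the 7 that can be at the north bank as the raft arrives there on crossings 7, 9 is 5, 6 respectively — never all 7.
So no plan with fewer than 11 crossings exists, and this one achieves 11:
1. Courier goes to the north bank with the cricket and the lizard.
2. Courier goes back to the south bank with the lizard.
3. Courier goes to the north bank with the fly and the lizard.
4. Courier goes back to the south bank with the cricket.
5. Courier goes to the north bank with the snake and the spider.
6. Courier goes back to the south bank with the lizard.
7. Courier goes to the north bank with the gecko and the lizard.
8. Courier goes back to the south bank with the lizard.
9. Courier goes to the north bank with the lizard and the worm.
10. Courier goes back to the south bank with the lizard.
11. Courier goes to the north bank with the cricket and the lizard.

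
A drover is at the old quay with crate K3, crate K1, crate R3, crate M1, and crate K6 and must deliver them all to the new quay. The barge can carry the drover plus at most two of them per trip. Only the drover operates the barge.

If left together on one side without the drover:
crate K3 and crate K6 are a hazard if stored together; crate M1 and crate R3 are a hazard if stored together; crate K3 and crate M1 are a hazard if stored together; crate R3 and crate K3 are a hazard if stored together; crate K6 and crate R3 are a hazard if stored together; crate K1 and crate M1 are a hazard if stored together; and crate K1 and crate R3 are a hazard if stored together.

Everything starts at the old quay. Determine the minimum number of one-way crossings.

Whatever the first load, the items left behind include a forbidden pair without the drover. No opening move is safe, so no plan exists.

impossible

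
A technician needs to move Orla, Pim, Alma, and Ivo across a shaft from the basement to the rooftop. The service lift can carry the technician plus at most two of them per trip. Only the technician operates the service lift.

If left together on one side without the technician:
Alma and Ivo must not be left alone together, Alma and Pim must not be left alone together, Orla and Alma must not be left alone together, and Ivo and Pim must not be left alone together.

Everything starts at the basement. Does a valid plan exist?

Yes

1. Technician goes to the rooftop with Alma and Pim.  [the basement: Ivo, Orla | the rooftop: Alma, Pim]
2. Technician goes back to the basement with Pim.  [the basement: Ivo, Orla, Pim | the rooftop: Alma]
3. Technician goes to the rooftop with Orla and Pim.  [the basement: Ivo | the rooftop: Alma, Orla, Pim]
4. Technician goes back to the basement with Alma.  [the basement: Alma, Ivo | the rooftop: Orla, Pim]
5. Technician goes to the rooftop with Alma and Ivo.  [the basement: — | the rooftop: Alma, Ivo, Orla, Pim]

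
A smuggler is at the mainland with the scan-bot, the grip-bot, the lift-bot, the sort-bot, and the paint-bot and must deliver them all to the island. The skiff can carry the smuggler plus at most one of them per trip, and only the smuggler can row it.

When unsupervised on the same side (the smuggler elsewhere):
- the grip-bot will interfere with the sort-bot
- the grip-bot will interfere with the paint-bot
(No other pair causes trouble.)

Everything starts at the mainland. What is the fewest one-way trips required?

11

Counting alone: the smuggler can take at most 1 across per trip to the island, so moving all 5 needs at least 5 loaded trips out, with a return between consecutive ones — at least 9 crossings.
The safety rule pushes this higher. Following every safe sequence of crossings, the most of the 5 that can be at the island as the skiff arrives there on crossing 9 is 4 — never all 5.
So no plan with fewer than 11 crossings exists, and this one achieves 11:
1. Smuggler goes to the island with the grip-bot.
2. Smuggler goes back to the mainland alone.
3. Smuggler goes to the island with the scan-bot.
4. Smuggler goes back to the mainland alone.
5. Smuggler goes to the island with the lift-bot.
6. Smuggler goes back to the mainland alone.
7. Smuggler goes to the island with the sort-bot.
8. Smuggler goes back to the mainland with the grip-bot.
9. Smuggler goes to the island with the paint-bot.
10. Smuggler goes back to the mainland alone.
11. Smuggler goes to the island with the grip-bot.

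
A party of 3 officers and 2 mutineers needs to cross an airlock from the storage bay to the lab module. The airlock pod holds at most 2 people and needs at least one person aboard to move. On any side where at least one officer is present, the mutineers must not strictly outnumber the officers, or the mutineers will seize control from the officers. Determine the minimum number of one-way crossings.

Counting alone: each trip to the lab module takes at most 2 across and each return brings at least 1 back, so after t trips out (and t−1 returns) at most 2t − (t−1) of the 5 are across; that first reaches 5 at t = 4, so at least 7 crossings are needed.
The plan below uses exactly 7 crossings, so it is optimal:
1. 2 mutineers → the lab module.  (the storage bay: 3O 0M; the lab module: 0O 2M)
2. 1 mutineer ← the storage bay.  (the storage bay: 3O 1M; the lab module: 0O 1M)
3. 2 officers → the lab module.  (the storage bay: 1O 1M; the lab module: 2O 1M)
4. 1 officer ← the storage bay.  (the storage bay: 2O 1M; the lab module: 1O 1M)
5. 1 officer and 1 mutineer → the lab module.  (the storage bay: 1O 0M; the lab module: 2O 2M)
6. 1 mutineer ← the storage bay.  (the storage bay: 1O 1M; the lab module: 2O 1M)
7. 1 officer and 1 mutineer → the lab module.  (the storage bay: 0O 0M; the lab module: 3O 2M)

7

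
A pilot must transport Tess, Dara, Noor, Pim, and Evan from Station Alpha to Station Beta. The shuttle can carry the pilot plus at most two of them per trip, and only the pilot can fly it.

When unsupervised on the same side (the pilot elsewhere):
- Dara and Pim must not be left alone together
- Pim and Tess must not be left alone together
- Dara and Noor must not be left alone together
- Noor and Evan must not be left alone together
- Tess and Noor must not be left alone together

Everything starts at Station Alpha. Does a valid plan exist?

Yes

1. Pilot goes to Station Beta with Noor and Pim.
2. Pilot goes back to Station Alpha alone.
3. Pilot goes to Station Beta with Tess.
4. Pilot goes back to Station Alpha with Noor and Pim.
5. Pilot goes to Station Beta with Dara and Evan.
6. Pilot goes back to Station Alpha alone.
7. Pilot goes to Station Beta with Noor and Pim.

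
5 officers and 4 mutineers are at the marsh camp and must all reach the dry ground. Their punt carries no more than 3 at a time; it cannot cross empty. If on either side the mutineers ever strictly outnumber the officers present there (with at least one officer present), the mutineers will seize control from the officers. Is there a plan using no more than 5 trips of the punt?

Counting alone: each trip to the dry ground takes at most 3 across and each return brings at least 1 back, so after t trips out (and t−1 returns) at most 3t − (t−1) of the 9 are across; that first reaches 9 at t = 4, so at least 7 crossings are needed.
Since 5 < 7, 5 crossings cannot be enough. (The shortest complete plan in fact takes 7:)
1. 3 mutineers → the dry ground.  (the marsh camp: 5O 1M; the dry ground: 0O 3M)
2. 1 mutineer ← the marsh camp.  (the marsh camp: 5O 2M; the dry ground: 0O 2M)
3. 3 officers → the dry ground.  (the marsh camp: 2O 2M; the dry ground: 3O 2M)
4. 1 officer ← the marsh camp.  (the marsh camp: 3O 2M; the dry ground: 2O 2M)
5. 2 officers and 1 mutineer → the dry ground.  (the marsh camp: 1O 1M; the dry ground: 4O 3M)
6. 1 officer ← the marsh camp.  (the marsh camp: 2O 1M; the dry ground: 3O 3M)
7. 2 officers and 1 mutineer → the dry ground.  (the marsh camp: 0O 0M; the dry ground: 5O 4M)

No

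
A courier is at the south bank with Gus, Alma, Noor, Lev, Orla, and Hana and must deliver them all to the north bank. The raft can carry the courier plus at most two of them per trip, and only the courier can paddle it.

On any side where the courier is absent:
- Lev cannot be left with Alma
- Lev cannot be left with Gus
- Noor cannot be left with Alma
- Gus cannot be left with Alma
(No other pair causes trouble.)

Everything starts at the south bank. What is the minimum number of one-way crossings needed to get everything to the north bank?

9

Counting alone: the courier can take at most 2 across per trip to the north bank, so moving all 6 needs at least 3 loaded trips out, with a return between consecutive ones — at least 5 crossings.
The safety rule pushes this higher. Following every safe sequence of crossings, the most of the 6 that can be at the north bank as the raft arrives there on crossings 5, 7 is 4, 5 respectively — never all 6.
So no plan with fewer than 9 crossings exists, and this one achieves 9:
1. Courier goes to the north bank with Alma and Gus.  [the south bank: Hana, Lev, Noor, Orla | the north bank: Alma, Gus]
2. Courier goes back to the south bank with Gus.  [the south bank: Gus, Hana, Lev, Noor, Orla | the north bank: Alma]
3. Courier goes to the north bank with Gus and Noor.  [the south bank: Hana, Lev, Orla | the north bank: Alma, Gus, Noor]
4. Courier goes back to the south bank with Alma.  [the south bank: Alma, Hana, Lev, Orla | the north bank: Gus, Noor]
5. Courier goes to the north bank with Alma and Orla.  [the south bank: Hana, Lev | the north bank: Alma, Gus, Noor, Orla]
6. Courier goes back to the south bank with Alma.  [the south bank: Alma, Hana, Lev | the north bank: Gus, Noor, Orla]
7. Courier goes to the north bank with Alma and Hana.  [the south bank: Lev | the north bank: Alma, Gus, Hana, Noor, Orla]
8. Courier goes back to the south bank with Alma.  [the south bank: Alma, Lev | the north bank: Gus, Hana, Noor, Orla]
9. Courier goes to the north bank with Alma and Lev.  [the south bank: — | the north bank: Alma, Gus, Hana, Lev, Noor, Orla]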